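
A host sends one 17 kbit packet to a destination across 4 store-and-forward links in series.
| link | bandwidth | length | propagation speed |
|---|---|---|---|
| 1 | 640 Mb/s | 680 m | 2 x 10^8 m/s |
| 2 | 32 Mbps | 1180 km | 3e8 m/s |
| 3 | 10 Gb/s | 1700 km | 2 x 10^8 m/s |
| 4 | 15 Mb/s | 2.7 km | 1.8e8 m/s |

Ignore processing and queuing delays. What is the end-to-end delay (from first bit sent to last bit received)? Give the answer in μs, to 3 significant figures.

14100 μs

L = 17000 bits.
Transmission delays (L/R per hop): 26.5625, 531.25, 1.7, 1133.33 μs; sum = 1692.85 μs.
Propagation delays (d/s per hop): 3.4, 3933.33, 8500, 15 μs; sum = 12451.7 μs.
End-to-end = 14100 μs.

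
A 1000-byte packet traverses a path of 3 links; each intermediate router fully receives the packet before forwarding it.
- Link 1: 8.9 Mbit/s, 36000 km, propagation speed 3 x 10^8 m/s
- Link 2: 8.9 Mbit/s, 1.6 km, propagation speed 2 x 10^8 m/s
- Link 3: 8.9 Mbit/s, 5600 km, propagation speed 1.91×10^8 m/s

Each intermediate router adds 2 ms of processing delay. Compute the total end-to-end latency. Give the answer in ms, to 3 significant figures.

L = 1000 × 8 = 8000 bits.
Transmission delay per hop = L/R = 8000/8900000 = 0.898876 ms; 3 hops → 2.69663 ms.
Propagation delays (d/s per hop): 120, 0.008, 29.3194 ms; sum = 149.327 ms.
Processing at 2 router(s): 2 × 2 ms = 4 ms.
End-to-end = 156 ms.

156 ms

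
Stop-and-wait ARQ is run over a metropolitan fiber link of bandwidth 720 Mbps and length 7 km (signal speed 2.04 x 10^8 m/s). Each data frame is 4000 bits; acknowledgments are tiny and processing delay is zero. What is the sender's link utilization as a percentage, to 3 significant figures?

7.49 %

t_tx = L/R = 4000/720000000 = 5.55556e-06 s.
t_prop = 7000/204000000 = 3.43137e-05 s; RTT = 6.86275e-05 s.
Cycle = t_tx + RTT = 7.4183e-05 s.
Utilization = t_tx / cycle = 5.55556e-06/7.4183e-05 = 7.49 %.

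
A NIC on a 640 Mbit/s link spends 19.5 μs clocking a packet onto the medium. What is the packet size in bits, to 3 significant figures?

12500 bits

L = R × t_tx = 640000000 b/s × 1.95e-05 s = 12480 bits.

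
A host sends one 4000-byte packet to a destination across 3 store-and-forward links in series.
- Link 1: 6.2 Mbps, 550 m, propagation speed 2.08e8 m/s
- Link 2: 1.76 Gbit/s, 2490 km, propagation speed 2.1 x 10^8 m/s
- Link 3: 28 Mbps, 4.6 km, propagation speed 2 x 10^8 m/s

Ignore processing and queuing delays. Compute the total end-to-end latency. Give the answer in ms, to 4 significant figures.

18.21 ms

L = 4000 × 8 = 32000 bits.
Transmission delays (L/R per hop): 5.16129, 0.0181818, 1.14286 ms; sum = 6.32233 ms.
Propagation delays (d/s per hop): 0.00264423, 11.8571, 0.023 ms; sum = 11.8828 ms.
End-to-end = 18.21 ms.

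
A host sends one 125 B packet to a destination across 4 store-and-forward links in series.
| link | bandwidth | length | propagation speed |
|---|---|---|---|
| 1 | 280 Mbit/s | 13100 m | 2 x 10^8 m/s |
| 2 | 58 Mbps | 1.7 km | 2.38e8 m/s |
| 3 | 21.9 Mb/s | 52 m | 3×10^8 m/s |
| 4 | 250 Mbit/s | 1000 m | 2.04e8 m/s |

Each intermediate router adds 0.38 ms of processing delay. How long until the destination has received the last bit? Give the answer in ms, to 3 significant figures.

1.29 ms

L = 125 × 8 = 1000 bits.
Transmission delays (L/R per hop): 0.00357143, 0.0172414, 0.0456621, 0.004 ms; sum = 0.0704749 ms.
Propagation delays (d/s per hop): 0.0655, 0.00714286, 0.000173333, 0.00490196 ms; sum = 0.0777182 ms.
Processing at 3 router(s): 3 × 0.38 ms = 1.14 ms.
End-to-end = 1.29 ms.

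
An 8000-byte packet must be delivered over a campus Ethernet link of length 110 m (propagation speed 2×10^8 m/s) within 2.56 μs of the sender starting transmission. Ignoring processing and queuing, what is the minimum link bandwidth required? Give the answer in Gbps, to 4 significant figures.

L = 64000 bits.
Propagation delay = 110 / 200000000 = 0.55 μs.
Transmission budget = 2.56 − 0.55 = 2.01 μs.
R ≥ L / t_tx = 64000 bits / 2.01e-06 s = 31.84 Gbps.

31.84 Gbps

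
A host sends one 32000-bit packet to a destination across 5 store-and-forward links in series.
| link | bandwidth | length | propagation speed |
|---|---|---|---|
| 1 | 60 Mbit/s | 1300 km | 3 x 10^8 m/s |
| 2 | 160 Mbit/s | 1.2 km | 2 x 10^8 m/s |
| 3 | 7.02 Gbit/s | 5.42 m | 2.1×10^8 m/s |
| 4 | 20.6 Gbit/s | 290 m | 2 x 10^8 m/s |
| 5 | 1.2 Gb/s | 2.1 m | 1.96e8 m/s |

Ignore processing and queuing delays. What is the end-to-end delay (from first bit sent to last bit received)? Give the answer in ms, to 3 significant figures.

Transmission delays (L/R per hop): 0.533333, 0.2, 0.0045584, 0.0015534, 0.0266667 ms; sum = 0.766112 ms.
Propagation delays (d/s per hop): 4.33333, 0.006, 2.58095e-05, 0.00145, 1.07143e-05 ms; sum = 4.34082 ms.
End-to-end = 5.11 ms.

5.11 ms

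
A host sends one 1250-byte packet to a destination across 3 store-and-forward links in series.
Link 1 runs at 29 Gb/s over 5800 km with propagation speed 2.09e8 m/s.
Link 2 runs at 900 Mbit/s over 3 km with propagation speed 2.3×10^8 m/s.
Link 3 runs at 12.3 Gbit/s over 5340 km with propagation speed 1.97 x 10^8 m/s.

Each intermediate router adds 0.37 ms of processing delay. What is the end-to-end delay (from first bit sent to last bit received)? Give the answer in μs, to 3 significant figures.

55600 μs

L = 1250 × 8 = 10000 bits.
Transmission delays (L/R per hop): 0.344828, 11.1111, 0.813008 μs; sum = 12.2689 μs.
Propagation delays (d/s per hop): 27751.2, 13.0435, 27106.6 μs; sum = 54870.8 μs.
Processing at 2 router(s): 2 × 0.37 ms = 740 μs.
End-to-end = 55600 μs.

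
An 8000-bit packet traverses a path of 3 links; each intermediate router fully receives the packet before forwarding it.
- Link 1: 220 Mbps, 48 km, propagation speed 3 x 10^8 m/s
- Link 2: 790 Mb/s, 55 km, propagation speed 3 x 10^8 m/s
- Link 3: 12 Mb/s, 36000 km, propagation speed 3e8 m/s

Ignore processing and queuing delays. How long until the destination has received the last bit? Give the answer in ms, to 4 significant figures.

Transmission delays (L/R per hop): 0.0363636, 0.0101266, 0.666667 ms; sum = 0.713157 ms.
Propagation delays (d/s per hop): 0.16, 0.183333, 120 ms; sum = 120.343 ms.
End-to-end = 121.1 ms.

121.1 ms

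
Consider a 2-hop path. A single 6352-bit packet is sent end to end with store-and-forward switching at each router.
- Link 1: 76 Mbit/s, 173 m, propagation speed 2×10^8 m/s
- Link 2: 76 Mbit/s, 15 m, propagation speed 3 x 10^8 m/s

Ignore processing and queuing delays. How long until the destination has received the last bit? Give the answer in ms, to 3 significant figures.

0.168 ms

Transmission delay per hop = L/R = 6352/76000000 = 0.0835789 ms; 2 hops → 0.167158 ms.
Propagation delays (d/s per hop): 0.000865, 5e-05 ms; sum = 0.000915 ms.
End-to-end = 0.168 ms.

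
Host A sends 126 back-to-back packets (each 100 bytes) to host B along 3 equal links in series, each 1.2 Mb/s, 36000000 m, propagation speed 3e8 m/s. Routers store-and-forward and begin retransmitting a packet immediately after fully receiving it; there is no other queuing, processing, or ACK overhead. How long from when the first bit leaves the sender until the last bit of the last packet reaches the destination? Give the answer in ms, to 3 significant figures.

445 ms

Per-hop transmission t_tx = L/R = 800/1200000 = 0.666667 ms.
Per-hop propagation t_prop = 36000000/300000000 = 120 ms.
Pipeline fill: first packet needs 3·t_tx to clear all hops; remaining 125 packets each add one t_tx.
Total = (3+126-1)·t_tx + 3·t_prop = 128·0.666667 + 3·120 = 445 ms.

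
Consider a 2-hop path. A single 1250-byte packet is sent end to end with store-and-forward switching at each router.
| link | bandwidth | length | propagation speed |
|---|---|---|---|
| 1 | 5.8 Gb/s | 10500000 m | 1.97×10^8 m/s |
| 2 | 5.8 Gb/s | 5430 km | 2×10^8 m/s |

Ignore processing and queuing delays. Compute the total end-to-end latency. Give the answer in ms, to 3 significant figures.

80.5 ms

L = 1250 × 8 = 10000 bits.
Transmission delay per hop = L/R = 10000/5800000000 = 0.00172414 ms; 2 hops → 0.00344828 ms.
Propagation delays (d/s per hop): 53.2995, 27.15 ms; sum = 80.4495 ms.
End-to-end = 80.5 ms.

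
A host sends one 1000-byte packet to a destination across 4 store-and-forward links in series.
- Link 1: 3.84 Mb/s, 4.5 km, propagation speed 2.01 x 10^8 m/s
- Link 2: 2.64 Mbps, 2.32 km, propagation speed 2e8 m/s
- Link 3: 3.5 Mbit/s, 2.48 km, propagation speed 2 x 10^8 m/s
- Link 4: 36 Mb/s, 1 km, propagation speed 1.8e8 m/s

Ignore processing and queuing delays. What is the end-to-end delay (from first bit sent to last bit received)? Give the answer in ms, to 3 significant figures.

7.67 ms

L = 1000 × 8 = 8000 bits.
Transmission delays (L/R per hop): 2.08333, 3.0303, 2.28571, 0.222222 ms; sum = 7.62157 ms.
Propagation delays (d/s per hop): 0.0223881, 0.0116, 0.0124, 0.00555556 ms; sum = 0.0519436 ms.
End-to-end = 7.67 ms.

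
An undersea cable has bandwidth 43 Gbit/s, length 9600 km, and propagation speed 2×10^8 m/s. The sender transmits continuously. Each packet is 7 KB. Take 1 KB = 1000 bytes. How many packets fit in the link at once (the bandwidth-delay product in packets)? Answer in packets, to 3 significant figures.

36900 packets

Propagation delay = 9600000 / 200000000 = 0.048 s.
BDP = R × t_prop = 43000000000 × 0.048 = 2064000000 bits.
In packets of 56000 bits: 36900 packets.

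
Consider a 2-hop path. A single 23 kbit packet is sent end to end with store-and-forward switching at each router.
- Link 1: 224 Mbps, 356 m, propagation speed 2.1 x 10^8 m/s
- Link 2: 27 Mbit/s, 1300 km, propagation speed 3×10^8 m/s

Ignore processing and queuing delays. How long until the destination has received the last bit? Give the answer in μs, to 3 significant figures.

L = 23000 bits.
Transmission delays (L/R per hop): 102.679, 851.852 μs; sum = 954.53 μs.
Propagation delays (d/s per hop): 1.69524, 4333.33 μs; sum = 4335.03 μs.
End-to-end = 5290 μs.

5290 μs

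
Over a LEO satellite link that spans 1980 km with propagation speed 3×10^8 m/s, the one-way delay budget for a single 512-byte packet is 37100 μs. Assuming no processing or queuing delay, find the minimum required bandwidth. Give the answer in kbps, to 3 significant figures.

134 kbps

L = 4096 bits.
Propagation delay = 1980000 / 300000000 = 6600 μs.
Transmission budget = 37100 − 6600 = 30500 μs.
R ≥ L / t_tx = 4096 bits / 0.0305 s = 134 kbps.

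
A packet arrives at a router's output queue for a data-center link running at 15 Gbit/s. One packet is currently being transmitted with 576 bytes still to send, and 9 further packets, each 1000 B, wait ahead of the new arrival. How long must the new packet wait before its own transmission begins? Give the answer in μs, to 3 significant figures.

5.11 μs

Each queued packet: L/R = 8000/15000000000 = 0.533333 μs.
9 queued → 4.8 μs.
Plus remaining 4608 bits of current packet: 0.3072 μs.
Queuing delay = 5.11 μs.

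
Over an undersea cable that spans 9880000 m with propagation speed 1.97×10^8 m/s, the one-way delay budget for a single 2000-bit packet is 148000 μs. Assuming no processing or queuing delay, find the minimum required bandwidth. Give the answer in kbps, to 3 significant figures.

20.4 kbps

Propagation delay = 9880000 / 197000000 = 50152.3 μs.
Transmission budget = 148000 − 50152.3 = 97847.7 μs.
R ≥ L / t_tx = 2000 bits / 0.0978477 s = 20.4 kbps.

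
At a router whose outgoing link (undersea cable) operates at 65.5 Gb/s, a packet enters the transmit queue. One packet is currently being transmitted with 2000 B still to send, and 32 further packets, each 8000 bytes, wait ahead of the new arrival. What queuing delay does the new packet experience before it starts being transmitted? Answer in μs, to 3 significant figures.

31.5 μs

Each queued packet: L/R = 64000/65500000000 = 0.977099 μs.
32 queued → 31.2672 μs.
Plus remaining 16000 bits of current packet: 0.244275 μs.
Queuing delay = 31.5 μs.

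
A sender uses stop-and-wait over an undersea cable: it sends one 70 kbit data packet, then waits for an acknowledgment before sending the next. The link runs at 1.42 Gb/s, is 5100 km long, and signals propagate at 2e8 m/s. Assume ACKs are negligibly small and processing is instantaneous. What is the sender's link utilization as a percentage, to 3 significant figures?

0.0966 %

t_tx = L/R = 70000/1420000000 = 4.92958e-05 s.
t_prop = 5100000/200000000 = 0.0255 s; RTT = 0.051 s.
Cycle = t_tx + RTT = 0.0510493 s.
Utilization = t_tx / cycle = 4.92958e-05/0.0510493 = 0.0966 %.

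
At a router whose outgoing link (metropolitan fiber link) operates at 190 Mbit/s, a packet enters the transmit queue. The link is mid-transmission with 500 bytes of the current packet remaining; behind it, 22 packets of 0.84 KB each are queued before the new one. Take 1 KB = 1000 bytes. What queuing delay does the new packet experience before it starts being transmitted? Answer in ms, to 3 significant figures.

0.799 ms

Each queued packet: L/R = 6720/190000000 = 0.0353684 ms.
22 queued → 0.778105 ms.
Plus remaining 4000 bits of current packet: 0.0210526 ms.
Queuing delay = 0.799 ms.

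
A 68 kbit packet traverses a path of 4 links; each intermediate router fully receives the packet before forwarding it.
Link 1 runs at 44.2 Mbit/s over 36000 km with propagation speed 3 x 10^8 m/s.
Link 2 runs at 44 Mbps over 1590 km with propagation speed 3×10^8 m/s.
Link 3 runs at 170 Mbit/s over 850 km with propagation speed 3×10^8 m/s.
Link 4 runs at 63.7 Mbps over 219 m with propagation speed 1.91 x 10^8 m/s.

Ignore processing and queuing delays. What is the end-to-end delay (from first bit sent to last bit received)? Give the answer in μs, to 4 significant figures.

L = 68000 bits.
Transmission delays (L/R per hop): 1538.46, 1545.45, 400, 1067.5 μs; sum = 4551.42 μs.
Propagation delays (d/s per hop): 120000, 5300, 2833.33, 1.1466 μs; sum = 128134 μs.
End-to-end = 132700 μs.

132700 μs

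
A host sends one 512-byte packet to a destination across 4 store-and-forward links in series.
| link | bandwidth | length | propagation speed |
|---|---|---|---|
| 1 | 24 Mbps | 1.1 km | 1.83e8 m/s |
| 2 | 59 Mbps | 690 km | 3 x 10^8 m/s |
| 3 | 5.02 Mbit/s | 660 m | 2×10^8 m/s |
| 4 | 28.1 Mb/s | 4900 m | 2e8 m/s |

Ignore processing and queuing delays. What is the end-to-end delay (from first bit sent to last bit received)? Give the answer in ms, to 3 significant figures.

3.54 ms

L = 512 × 8 = 4096 bits.
Transmission delays (L/R per hop): 0.170667, 0.0694237, 0.815936, 0.145765 ms; sum = 1.20179 ms.
Propagation delays (d/s per hop): 0.00601093, 2.3, 0.0033, 0.0245 ms; sum = 2.33381 ms.
End-to-end = 3.54 ms.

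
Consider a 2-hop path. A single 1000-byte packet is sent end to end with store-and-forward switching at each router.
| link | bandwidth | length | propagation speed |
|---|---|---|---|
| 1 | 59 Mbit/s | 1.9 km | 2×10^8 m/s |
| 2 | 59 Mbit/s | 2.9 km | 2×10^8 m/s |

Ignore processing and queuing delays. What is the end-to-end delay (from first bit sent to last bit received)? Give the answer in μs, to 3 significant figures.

L = 1000 × 8 = 8000 bits.
Transmission delay per hop = L/R = 8000/59000000 = 135.593 μs; 2 hops → 271.186 μs.
Propagation delays (d/s per hop): 9.5, 14.5 μs; sum = 24 μs.
End-to-end = 295 μs.

295 μs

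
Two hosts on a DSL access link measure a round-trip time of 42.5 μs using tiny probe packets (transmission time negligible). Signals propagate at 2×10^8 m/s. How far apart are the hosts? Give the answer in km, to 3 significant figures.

4.25 km

One-way propagation = RTT/2 = 21.25 μs.
d = s × t = 200000000 × 2.125e-05 = 4.25 km.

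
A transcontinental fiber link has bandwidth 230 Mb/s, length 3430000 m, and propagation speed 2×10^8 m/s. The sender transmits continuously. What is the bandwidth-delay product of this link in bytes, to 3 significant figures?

Propagation delay = 3430000 / 200000000 = 0.01715 s.
BDP = R × t_prop = 230000000 × 0.01715 = 3944500 bits.
In bytes: 3944500/8 = 493000 bytes.

493000 bytes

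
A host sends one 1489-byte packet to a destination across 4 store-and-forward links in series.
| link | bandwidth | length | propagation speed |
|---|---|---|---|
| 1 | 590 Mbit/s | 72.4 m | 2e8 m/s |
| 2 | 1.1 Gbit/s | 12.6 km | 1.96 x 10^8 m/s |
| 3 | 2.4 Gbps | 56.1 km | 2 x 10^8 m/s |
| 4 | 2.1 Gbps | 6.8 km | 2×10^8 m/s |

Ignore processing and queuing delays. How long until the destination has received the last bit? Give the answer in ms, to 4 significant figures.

0.4208 ms

L = 1489 × 8 = 11912 bits.
Transmission delays (L/R per hop): 0.0201898, 0.0108291, 0.00496333, 0.00567238 ms; sum = 0.0416546 ms.
Propagation delays (d/s per hop): 0.000362, 0.0642857, 0.2805, 0.034 ms; sum = 0.379148 ms.
End-to-end = 0.4208 ms.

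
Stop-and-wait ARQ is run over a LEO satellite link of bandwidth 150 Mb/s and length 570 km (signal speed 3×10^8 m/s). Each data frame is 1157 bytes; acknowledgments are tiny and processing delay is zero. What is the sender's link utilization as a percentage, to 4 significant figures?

t_tx = L/R = 9256/150000000 = 6.17067e-05 s.
t_prop = 570000/300000000 = 0.0019 s; RTT = 0.0038 s.
Cycle = t_tx + RTT = 0.00386171 s.
Utilization = t_tx / cycle = 6.17067e-05/0.00386171 = 1.598 %.

1.598 %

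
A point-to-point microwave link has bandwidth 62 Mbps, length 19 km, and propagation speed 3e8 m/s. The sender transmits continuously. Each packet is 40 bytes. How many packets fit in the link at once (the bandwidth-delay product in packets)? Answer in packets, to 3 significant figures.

12.3 packets

Propagation delay = 19000 / 300000000 = 6.33333e-05 s.
BDP = R × t_prop = 62000000 × 6.33333e-05 = 3926.67 bits.
In packets of 320 bits: 12.3 packets.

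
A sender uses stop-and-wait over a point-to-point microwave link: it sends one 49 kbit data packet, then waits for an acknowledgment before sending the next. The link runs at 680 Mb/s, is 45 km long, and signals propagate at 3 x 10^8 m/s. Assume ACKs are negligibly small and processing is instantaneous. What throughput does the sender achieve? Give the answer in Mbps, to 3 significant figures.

132 Mbps

t_tx = L/R = 49000/680000000 = 7.20588e-05 s.
t_prop = 45000/300000000 = 0.00015 s; RTT = 0.0003 s.
Cycle = t_tx + RTT = 0.000372059 s.
Throughput = L / cycle = 49000 / 0.000372059 = 132 Mbps.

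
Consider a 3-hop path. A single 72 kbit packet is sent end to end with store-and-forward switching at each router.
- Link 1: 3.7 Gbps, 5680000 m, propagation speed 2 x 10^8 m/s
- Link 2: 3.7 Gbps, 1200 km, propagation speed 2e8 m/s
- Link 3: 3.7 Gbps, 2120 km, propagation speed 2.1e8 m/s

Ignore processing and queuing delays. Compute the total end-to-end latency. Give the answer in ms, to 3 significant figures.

L = 72000 bits.
Transmission delay per hop = L/R = 72000/3700000000 = 0.0194595 ms; 3 hops → 0.0583784 ms.
Propagation delays (d/s per hop): 28.4, 6, 10.0952 ms; sum = 44.4952 ms.
End-to-end = 44.6 ms.

44.6 ms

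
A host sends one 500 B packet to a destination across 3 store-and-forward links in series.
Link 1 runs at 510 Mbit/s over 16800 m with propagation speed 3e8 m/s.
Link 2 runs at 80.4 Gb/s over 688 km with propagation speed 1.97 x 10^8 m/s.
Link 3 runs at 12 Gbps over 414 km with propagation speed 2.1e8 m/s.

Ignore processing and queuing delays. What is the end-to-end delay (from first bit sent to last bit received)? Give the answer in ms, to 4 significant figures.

L = 500 × 8 = 4000 bits.
Transmission delays (L/R per hop): 0.00784314, 4.97512e-05, 0.000333333 ms; sum = 0.00822622 ms.
Propagation delays (d/s per hop): 0.056, 3.49239, 1.97143 ms; sum = 5.51981 ms.
End-to-end = 5.528 ms.

5.528 ms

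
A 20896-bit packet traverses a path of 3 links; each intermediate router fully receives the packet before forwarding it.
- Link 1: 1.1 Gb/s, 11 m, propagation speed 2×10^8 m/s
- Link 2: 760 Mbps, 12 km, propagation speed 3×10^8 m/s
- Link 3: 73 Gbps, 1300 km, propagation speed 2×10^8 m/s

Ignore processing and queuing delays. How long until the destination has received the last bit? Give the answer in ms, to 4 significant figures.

Transmission delays (L/R per hop): 0.0189964, 0.0274947, 0.000286247 ms; sum = 0.0467773 ms.
Propagation delays (d/s per hop): 5.5e-05, 0.04, 6.5 ms; sum = 6.54006 ms.
End-to-end = 6.587 ms.

6.587 ms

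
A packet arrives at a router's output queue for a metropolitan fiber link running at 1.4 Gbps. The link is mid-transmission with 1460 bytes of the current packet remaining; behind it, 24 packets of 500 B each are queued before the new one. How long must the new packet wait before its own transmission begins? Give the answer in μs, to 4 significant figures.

76.91 μs

Each queued packet: L/R = 4000/1400000000 = 2.85714 μs.
24 queued → 68.5714 μs.
Plus remaining 11680 bits of current packet: 8.34286 μs.
Queuing delay = 76.91 μs.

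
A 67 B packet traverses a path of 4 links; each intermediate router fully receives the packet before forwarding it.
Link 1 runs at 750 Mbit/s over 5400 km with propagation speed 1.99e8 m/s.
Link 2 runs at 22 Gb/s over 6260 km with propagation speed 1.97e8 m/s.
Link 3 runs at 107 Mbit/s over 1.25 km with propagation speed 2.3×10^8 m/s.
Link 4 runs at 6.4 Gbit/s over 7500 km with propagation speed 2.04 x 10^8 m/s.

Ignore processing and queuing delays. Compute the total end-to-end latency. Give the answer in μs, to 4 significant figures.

L = 67 × 8 = 536 bits.
Transmission delays (L/R per hop): 0.714667, 0.0243636, 5.00935, 0.08375 μs; sum = 5.83213 μs.
Propagation delays (d/s per hop): 27135.7, 31776.6, 5.43478, 36764.7 μs; sum = 95682.5 μs.
End-to-end = 95690 μs.

95690 μs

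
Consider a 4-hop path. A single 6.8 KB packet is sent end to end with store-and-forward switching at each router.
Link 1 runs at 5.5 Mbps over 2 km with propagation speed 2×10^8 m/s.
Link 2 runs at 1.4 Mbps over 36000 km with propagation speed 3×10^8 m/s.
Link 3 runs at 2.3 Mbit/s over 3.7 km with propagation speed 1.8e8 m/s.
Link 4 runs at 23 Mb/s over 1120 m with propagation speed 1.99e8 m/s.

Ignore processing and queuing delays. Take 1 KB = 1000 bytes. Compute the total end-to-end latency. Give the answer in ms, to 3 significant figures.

195 ms

L = 54400 bits.
Transmission delays (L/R per hop): 9.89091, 38.8571, 23.6522, 2.36522 ms; sum = 74.7654 ms.
Propagation delays (d/s per hop): 0.01, 120, 0.0205556, 0.00562814 ms; sum = 120.036 ms.
End-to-end = 195 ms.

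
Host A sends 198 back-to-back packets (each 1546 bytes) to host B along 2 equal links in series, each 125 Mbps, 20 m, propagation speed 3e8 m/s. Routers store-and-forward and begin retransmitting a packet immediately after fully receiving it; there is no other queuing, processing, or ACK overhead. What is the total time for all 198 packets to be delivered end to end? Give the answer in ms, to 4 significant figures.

Per-hop transmission t_tx = L/R = 12368/125000000 = 0.098944 ms.
Per-hop propagation t_prop = 20/300000000 = 6.66667e-05 ms.
Pipeline fill: first packet needs 2·t_tx to clear all hops; remaining 197 packets each add one t_tx.
Total = (2+198-1)·t_tx + 2·t_prop = 199·0.098944 + 2·6.66667e-05 = 19.69 ms.

19.69 ms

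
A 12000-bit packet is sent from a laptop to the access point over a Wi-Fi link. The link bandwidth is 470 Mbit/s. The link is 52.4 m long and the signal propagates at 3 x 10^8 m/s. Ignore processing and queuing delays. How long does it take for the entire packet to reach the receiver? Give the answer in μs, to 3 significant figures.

Transmission delay = L/R = 12000 / 470000000 = 25.5319 μs.
Propagation delay = d/s = 52.4 m / 300000000 m/s = 0.174667 μs.
Total = 25.7 μs.

25.7 μs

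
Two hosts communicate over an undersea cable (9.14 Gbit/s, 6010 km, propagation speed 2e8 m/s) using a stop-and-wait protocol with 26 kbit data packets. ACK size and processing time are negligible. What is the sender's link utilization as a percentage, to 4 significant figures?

t_tx = L/R = 26000/9140000000 = 2.84464e-06 s.
t_prop = 6010000/200000000 = 0.03005 s; RTT = 0.0601 s.
Cycle = t_tx + RTT = 0.0601028 s.
Utilization = t_tx / cycle = 2.84464e-06/0.0601028 = 0.004733 %.

0.004733 %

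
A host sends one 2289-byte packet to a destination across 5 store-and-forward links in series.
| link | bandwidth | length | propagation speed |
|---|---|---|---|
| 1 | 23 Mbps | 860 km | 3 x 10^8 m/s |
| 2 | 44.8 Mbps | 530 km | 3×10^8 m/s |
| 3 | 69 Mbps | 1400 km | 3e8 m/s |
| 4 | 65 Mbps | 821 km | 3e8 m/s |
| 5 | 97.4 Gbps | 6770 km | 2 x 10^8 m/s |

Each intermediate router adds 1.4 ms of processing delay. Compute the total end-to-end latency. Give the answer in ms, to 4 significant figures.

53.24 ms

L = 2289 × 8 = 18312 bits.
Transmission delays (L/R per hop): 0.796174, 0.40875, 0.265391, 0.281723, 0.000188008 ms; sum = 1.75223 ms.
Propagation delays (d/s per hop): 2.86667, 1.76667, 4.66667, 2.73667, 33.85 ms; sum = 45.8867 ms.
Processing at 4 router(s): 4 × 1.4 ms = 5.6 ms.
End-to-end = 53.24 ms.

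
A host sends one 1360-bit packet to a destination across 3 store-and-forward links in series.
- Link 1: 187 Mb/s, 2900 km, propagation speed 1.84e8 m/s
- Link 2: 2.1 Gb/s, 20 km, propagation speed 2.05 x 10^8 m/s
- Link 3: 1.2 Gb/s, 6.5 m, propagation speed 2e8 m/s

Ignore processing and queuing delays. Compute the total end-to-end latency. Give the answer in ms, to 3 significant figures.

Transmission delays (L/R per hop): 0.00727273, 0.000647619, 0.00113333 ms; sum = 0.00905368 ms.
Propagation delays (d/s per hop): 15.7609, 0.097561, 3.25e-05 ms; sum = 15.8585 ms.
End-to-end = 15.9 ms.

15.9 ms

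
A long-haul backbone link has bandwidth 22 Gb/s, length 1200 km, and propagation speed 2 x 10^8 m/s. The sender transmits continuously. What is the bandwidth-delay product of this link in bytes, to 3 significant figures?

16500000 bytes

Propagation delay = 1200000 / 200000000 = 0.006 s.
BDP = R × t_prop = 22000000000 × 0.006 = 132000000 bits.
In bytes: 132000000/8 = 16500000 bytes.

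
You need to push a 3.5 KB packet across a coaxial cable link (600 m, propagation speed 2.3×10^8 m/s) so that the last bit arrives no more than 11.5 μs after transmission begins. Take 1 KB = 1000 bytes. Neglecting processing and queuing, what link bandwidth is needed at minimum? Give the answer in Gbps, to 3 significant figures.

L = 28000 bits.
Propagation delay = 600 / 2.3e+08 = 2.6087 μs.
Transmission budget = 11.5 − 2.6087 = 8.8913 μs.
R ≥ L / t_tx = 28000 bits / 8.8913e-06 s = 3.15 Gbps.

3.15 Gbps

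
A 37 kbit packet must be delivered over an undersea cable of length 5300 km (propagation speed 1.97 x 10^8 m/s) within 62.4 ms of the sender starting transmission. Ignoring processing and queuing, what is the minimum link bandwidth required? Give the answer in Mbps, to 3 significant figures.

Propagation delay = 5300000 / 197000000 = 26.9036 ms.
Transmission budget = 62.4 − 26.9036 = 35.4964 ms.
R ≥ L / t_tx = 37000 bits / 0.0354964 s = 1.04 Mbps.

1.04 Mbps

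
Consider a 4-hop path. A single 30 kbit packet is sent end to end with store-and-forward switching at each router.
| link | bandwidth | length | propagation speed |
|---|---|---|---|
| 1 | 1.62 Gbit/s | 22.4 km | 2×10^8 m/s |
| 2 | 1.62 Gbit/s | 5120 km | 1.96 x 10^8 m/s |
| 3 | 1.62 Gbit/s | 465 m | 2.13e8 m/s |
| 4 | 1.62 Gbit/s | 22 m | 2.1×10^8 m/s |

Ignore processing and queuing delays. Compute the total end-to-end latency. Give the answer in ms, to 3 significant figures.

L = 30000 bits.
Transmission delay per hop = L/R = 30000/1620000000 = 0.0185185 ms; 4 hops → 0.0740741 ms.
Propagation delays (d/s per hop): 0.112, 26.1224, 0.0021831, 0.000104762 ms; sum = 26.2367 ms.
End-to-end = 26.3 ms.

26.3 ms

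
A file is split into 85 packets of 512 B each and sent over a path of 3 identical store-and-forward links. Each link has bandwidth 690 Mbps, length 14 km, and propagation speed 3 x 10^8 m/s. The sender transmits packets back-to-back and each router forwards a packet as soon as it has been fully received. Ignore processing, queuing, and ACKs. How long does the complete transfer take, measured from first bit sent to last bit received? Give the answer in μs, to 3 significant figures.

Per-hop transmission t_tx = L/R = 4096/690000000 = 5.93623 μs.
Per-hop propagation t_prop = 14000/300000000 = 46.6667 μs.
Pipeline fill: first packet needs 3·t_tx to clear all hops; remaining 84 packets each add one t_tx.
Total = (3+85-1)·t_tx + 3·t_prop = 87·5.93623 + 3·46.6667 = 656 μs.

656 μs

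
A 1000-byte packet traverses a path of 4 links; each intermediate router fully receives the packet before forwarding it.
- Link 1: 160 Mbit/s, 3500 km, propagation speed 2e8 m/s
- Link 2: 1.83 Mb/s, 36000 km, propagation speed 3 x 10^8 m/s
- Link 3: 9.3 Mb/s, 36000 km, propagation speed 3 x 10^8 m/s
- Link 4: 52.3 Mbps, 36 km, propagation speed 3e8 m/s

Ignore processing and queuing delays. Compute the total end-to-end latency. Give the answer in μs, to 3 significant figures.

L = 1000 × 8 = 8000 bits.
Transmission delays (L/R per hop): 50, 4371.58, 860.215, 152.964 μs; sum = 5434.76 μs.
Propagation delays (d/s per hop): 17500, 120000, 120000, 120 μs; sum = 257620 μs.
End-to-end = 263000 μs.

263000 μs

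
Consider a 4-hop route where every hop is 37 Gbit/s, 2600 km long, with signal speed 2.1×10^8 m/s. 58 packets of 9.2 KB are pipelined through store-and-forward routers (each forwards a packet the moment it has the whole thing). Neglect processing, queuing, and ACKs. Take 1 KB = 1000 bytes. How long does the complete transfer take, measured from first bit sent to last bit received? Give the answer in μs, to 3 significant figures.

Per-hop transmission t_tx = L/R = 73600/37000000000 = 1.98919 μs.
Per-hop propagation t_prop = 2600000/210000000 = 12381 μs.
Pipeline fill: first packet needs 4·t_tx to clear all hops; remaining 57 packets each add one t_tx.
Total = (4+58-1)·t_tx + 4·t_prop = 61·1.98919 + 4·12381 = 49600 μs.

49600 μs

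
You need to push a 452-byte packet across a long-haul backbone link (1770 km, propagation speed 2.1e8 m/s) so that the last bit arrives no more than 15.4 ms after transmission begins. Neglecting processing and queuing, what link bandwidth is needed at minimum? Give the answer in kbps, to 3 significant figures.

L = 3616 bits.
Propagation delay = 1770000 / 210000000 = 8.42857 ms.
Transmission budget = 15.4 − 8.42857 = 6.97143 ms.
R ≥ L / t_tx = 3616 bits / 0.00697143 s = 519 kbps.

519 kbps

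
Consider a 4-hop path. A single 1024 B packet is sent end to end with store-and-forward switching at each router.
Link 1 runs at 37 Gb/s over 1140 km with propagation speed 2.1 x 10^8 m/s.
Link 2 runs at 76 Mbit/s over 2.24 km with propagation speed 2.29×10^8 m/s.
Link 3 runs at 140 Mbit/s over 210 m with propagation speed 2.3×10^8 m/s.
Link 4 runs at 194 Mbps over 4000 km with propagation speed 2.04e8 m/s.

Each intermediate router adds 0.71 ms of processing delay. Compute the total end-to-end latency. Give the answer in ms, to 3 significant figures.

L = 1024 × 8 = 8192 bits.
Transmission delays (L/R per hop): 0.000221405, 0.107789, 0.0585143, 0.0422268 ms; sum = 0.208752 ms.
Propagation delays (d/s per hop): 5.42857, 0.00978166, 0.000913043, 19.6078 ms; sum = 25.0471 ms.
Processing at 3 router(s): 3 × 0.71 ms = 2.13 ms.
End-to-end = 27.4 ms.

27.4 ms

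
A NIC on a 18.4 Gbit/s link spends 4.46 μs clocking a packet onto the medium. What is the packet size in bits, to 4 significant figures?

82060 bits

L = R × t_tx = 18400000000 b/s × 4.46e-06 s = 82064 bits.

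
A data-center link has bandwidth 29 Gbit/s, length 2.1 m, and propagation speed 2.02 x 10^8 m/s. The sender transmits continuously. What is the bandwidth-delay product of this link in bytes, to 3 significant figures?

37.7 bytes

Propagation delay = 2.1 / 202000000 = 1.0396e-08 s.
BDP = R × t_prop = 29000000000 × 1.0396e-08 = 301.485 bits.
In bytes: 301.485/8 = 37.7 bytes.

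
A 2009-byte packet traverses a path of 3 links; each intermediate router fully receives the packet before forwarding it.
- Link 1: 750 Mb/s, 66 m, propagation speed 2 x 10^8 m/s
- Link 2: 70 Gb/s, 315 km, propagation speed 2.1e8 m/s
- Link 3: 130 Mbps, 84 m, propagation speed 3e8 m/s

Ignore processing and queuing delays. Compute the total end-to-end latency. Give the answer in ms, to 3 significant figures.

L = 2009 × 8 = 16072 bits.
Transmission delays (L/R per hop): 0.0214293, 0.0002296, 0.123631 ms; sum = 0.14529 ms.
Propagation delays (d/s per hop): 0.00033, 1.5, 0.00028 ms; sum = 1.50061 ms.
End-to-end = 1.65 ms.

1.65 ms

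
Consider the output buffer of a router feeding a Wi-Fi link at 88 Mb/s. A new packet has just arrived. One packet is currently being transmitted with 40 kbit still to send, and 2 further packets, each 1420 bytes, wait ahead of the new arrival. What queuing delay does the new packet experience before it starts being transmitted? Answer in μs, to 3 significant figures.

Each queued packet: L/R = 11360/88000000 = 129.091 μs.
2 queued → 258.182 μs.
Plus remaining 40000 bits of current packet: 454.545 μs.
Queuing delay = 713 μs.

713 μs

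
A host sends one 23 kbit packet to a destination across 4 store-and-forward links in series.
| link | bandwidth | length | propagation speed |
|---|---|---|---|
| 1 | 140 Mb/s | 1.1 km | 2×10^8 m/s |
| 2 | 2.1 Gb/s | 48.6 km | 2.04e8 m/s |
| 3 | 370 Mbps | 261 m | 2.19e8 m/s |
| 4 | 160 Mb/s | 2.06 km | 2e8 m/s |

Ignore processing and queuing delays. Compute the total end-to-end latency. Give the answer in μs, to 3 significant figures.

L = 23000 bits.
Transmission delays (L/R per hop): 164.286, 10.9524, 62.1622, 143.75 μs; sum = 381.15 μs.
Propagation delays (d/s per hop): 5.5, 238.235, 1.19178, 10.3 μs; sum = 255.227 μs.
End-to-end = 636 μs.

636 μs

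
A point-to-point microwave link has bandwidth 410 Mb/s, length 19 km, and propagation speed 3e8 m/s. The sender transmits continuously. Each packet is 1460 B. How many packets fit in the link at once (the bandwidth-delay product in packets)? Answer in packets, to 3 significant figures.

2.22 packets

Propagation delay = 19000 / 300000000 = 6.33333e-05 s.
BDP = R × t_prop = 410000000 × 6.33333e-05 = 25966.7 bits.
In packets of 11680 bits: 2.22 packets.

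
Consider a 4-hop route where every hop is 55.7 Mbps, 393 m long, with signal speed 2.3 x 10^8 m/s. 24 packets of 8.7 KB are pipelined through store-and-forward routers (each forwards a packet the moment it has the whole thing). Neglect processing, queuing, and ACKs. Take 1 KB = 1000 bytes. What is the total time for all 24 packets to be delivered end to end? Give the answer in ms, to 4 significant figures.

Per-hop transmission t_tx = L/R = 69600/55700000 = 1.24955 ms.
Per-hop propagation t_prop = 393/2.3e+08 = 0.0017087 ms.
Pipeline fill: first packet needs 4·t_tx to clear all hops; remaining 23 packets each add one t_tx.
Total = (4+24-1)·t_tx + 4·t_prop = 27·1.24955 + 4·0.0017087 = 33.74 ms.

33.74 ms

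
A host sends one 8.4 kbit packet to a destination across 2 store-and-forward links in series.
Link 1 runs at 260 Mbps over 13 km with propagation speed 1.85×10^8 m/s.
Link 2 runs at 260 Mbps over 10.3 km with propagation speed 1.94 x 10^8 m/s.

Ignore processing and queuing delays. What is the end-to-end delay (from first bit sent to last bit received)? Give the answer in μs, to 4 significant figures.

L = 8400 bits.
Transmission delay per hop = L/R = 8400/260000000 = 32.3077 μs; 2 hops → 64.6154 μs.
Propagation delays (d/s per hop): 70.2703, 53.0928 μs; sum = 123.363 μs.
End-to-end = 188.0 μs.

188.0 μs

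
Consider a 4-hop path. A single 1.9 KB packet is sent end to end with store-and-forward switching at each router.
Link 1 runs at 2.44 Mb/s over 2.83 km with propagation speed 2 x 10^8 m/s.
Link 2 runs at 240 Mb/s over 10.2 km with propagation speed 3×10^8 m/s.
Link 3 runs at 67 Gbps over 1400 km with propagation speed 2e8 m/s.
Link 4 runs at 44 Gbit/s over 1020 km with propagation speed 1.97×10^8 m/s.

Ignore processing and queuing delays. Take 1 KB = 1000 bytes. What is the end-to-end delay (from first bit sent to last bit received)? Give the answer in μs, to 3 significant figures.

L = 15200 bits.
Transmission delays (L/R per hop): 6229.51, 63.3333, 0.226866, 0.345455 μs; sum = 6293.41 μs.
Propagation delays (d/s per hop): 14.15, 34, 7000, 5177.66 μs; sum = 12225.8 μs.
End-to-end = 18500 μs.

18500 μs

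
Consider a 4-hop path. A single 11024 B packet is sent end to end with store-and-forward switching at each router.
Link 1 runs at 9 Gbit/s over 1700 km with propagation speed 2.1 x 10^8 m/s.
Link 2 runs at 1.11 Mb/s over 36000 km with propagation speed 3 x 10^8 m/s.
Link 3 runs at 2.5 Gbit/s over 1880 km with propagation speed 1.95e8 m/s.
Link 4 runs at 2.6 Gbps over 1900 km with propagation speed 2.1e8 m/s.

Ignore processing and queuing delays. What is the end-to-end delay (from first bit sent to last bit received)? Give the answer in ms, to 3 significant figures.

L = 11024 × 8 = 88192 bits.
Transmission delays (L/R per hop): 0.00979911, 79.4523, 0.0352768, 0.03392 ms; sum = 79.5312 ms.
Propagation delays (d/s per hop): 8.09524, 120, 9.64103, 9.04762 ms; sum = 146.784 ms.
End-to-end = 226 ms.

226 ms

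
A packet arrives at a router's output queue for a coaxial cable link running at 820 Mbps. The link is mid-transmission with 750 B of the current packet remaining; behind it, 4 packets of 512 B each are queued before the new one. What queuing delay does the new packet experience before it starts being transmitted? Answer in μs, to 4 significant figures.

Each queued packet: L/R = 4096/820000000 = 4.99512 μs.
4 queued → 19.9805 μs.
Plus remaining 6000 bits of current packet: 7.31707 μs.
Queuing delay = 27.30 μs.

27.30 μs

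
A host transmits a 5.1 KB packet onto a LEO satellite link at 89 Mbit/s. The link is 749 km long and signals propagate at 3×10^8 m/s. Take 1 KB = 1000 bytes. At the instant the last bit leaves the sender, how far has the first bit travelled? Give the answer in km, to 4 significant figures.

t_tx = L/R = 40800/89000000 = 0.000458427 s.
Distance = s × t_tx = 300000000 × 0.000458427 = 137.5 km.

137.5 km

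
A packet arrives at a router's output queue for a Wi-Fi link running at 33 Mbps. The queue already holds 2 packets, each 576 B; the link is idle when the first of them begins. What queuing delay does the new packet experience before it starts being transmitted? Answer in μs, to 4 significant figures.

279.3 μs

Each queued packet: L/R = 4608/33000000 = 139.636 μs.
2 queued → 279.273 μs.
Queuing delay = 279.3 μs.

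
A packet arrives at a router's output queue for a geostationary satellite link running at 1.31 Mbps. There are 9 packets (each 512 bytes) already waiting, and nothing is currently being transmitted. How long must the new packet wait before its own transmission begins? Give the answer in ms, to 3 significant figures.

28.1 ms

Each queued packet: L/R = 4096/1310000 = 3.12672 ms.
9 queued → 28.1405 ms.
Queuing delay = 28.1 ms.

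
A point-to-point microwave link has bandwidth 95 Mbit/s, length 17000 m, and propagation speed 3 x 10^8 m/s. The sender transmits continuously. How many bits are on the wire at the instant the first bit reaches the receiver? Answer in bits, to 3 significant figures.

5380 bits

Propagation delay = 17000 / 300000000 = 5.66667e-05 s.
BDP = R × t_prop = 95000000 × 5.66667e-05 = 5383.33 bits.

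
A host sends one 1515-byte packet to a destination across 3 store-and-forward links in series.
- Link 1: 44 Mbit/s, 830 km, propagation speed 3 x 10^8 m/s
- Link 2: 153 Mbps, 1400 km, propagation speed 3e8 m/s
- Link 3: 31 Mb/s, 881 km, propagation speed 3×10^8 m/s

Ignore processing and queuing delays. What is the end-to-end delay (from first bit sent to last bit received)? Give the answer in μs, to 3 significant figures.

L = 1515 × 8 = 12120 bits.
Transmission delays (L/R per hop): 275.455, 79.2157, 390.968 μs; sum = 745.638 μs.
Propagation delays (d/s per hop): 2766.67, 4666.67, 2936.67 μs; sum = 10370 μs.
End-to-end = 11100 μs.

11100 μs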